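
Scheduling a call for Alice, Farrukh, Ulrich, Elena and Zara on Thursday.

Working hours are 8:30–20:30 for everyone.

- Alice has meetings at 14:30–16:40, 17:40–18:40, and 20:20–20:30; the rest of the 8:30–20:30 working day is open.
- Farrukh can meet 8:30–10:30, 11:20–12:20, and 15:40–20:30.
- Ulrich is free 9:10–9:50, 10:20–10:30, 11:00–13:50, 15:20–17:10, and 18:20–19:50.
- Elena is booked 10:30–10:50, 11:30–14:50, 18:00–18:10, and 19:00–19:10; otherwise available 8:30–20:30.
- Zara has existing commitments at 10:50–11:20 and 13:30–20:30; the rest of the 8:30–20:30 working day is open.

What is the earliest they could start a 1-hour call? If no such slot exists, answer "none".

none

Alice free within 08:30–20:30: 08:30–14:30, 16:40–17:40, 18:40–20:20.
Elena free within 08:30–20:30: 08:30–10:30, 10:50–11:30, 14:50–18:00, 18:10–19:00, 19:10–20:30.
Zara free within 08:30–20:30: 08:30–10:50, 11:20–13:30.
Alice ∩ Farrukh: 08:30–10:30, 11:20–12:20, 16:40–17:40, 18:40–20:20.
Alice ∩ Farrukh ∩ Ulrich: 09:10–09:50, 10:20–10:30, 11:20–12:20, 16:40–17:10, 18:40–19:50.
Alice ∩ Farrukh ∩ Ulrich ∩ Elena: 09:10–09:50, 10:20–10:30, 11:20–11:30, 16:40–17:10, 18:40–19:00, 19:10–19:50.
Alice ∩ Farrukh ∩ Ulrich ∩ Elena ∩ Zara: 09:10–09:50, 10:20–10:30, 11:20–11:30.
Windows ≥ 60 min: (none).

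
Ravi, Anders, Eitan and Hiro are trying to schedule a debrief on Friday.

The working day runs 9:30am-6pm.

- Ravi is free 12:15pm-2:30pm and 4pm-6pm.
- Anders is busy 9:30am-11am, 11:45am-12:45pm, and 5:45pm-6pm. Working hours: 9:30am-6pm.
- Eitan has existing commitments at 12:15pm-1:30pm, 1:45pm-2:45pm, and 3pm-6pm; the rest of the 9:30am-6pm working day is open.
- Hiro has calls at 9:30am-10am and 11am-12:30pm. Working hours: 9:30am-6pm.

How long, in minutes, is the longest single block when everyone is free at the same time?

Anders free within 09:30–18:00: 11:00–11:45, 12:45–17:45.
Eitan free within 09:30–18:00: 09:30–12:15, 13:30–13:45, 14:45–15:00.
Hiro free within 09:30–18:00: 10:00–11:00, 12:30–18:00.
Ravi ∩ Anders: 12:45–14:30, 16:00–17:45.
Ravi ∩ Anders ∩ Eitan: 13:30–13:45.
Ravi ∩ Anders ∩ Eitan ∩ Hiro: 13:30–13:45.
Single common window of 15 minutes.

15 minutes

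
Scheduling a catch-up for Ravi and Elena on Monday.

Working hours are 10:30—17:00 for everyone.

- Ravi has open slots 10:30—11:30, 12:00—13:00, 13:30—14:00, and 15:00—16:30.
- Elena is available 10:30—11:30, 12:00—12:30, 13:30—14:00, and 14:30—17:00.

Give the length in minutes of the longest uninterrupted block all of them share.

90 minutes

Ravi ∩ Elena: 10:30–11:30, 12:00–12:30, 13:30–14:00, 15:00–16:30.
Common window lengths: 60, 30, 30, 90 min; longest is 90.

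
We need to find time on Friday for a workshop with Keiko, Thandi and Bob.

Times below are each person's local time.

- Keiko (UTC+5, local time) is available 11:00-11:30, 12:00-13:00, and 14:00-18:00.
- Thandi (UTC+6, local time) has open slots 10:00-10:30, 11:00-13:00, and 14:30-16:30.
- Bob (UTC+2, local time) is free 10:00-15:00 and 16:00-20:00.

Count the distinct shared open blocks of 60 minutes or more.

Keiko → UTC: 06:00–06:30, 07:00–08:00, 09:00–13:00.
Thandi → UTC: 04:00–04:30, 05:00–07:00, 08:30–10:30.
Bob → UTC: 08:00–13:00, 14:00–18:00.
Keiko ∩ Thandi: 06:00–06:30, 09:00–10:30.
Keiko ∩ Thandi ∩ Bob: 09:00–10:30.
Windows ≥ 60 min: 09:00–10:30.
That's 1 window.

1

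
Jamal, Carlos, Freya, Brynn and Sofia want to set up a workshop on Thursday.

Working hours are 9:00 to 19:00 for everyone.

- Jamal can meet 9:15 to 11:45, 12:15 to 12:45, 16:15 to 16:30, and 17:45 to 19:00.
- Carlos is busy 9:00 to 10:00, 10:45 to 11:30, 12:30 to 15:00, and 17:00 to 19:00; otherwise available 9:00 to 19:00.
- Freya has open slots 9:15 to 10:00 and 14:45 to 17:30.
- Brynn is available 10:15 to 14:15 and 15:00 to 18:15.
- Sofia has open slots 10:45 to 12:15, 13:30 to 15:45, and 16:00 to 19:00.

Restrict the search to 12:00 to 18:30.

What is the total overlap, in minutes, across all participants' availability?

Carlos free within 09:00–19:00: 10:00–10:45, 11:30–12:30, 15:00–17:00.
Jamal ∩ Carlos: 10:00–10:45, 11:30–11:45, 12:15–12:30, 16:15–16:30.
Jamal ∩ Carlos ∩ Freya: 16:15–16:30.
Jamal ∩ Carlos ∩ Freya ∩ Brynn: 16:15–16:30.
Jamal ∩ Carlos ∩ Freya ∩ Brynn ∩ Sofia: 16:15–16:30.
Restricted to 12:00–18:30: 16:15–16:30.
Total common minutes: 15.

15 minutes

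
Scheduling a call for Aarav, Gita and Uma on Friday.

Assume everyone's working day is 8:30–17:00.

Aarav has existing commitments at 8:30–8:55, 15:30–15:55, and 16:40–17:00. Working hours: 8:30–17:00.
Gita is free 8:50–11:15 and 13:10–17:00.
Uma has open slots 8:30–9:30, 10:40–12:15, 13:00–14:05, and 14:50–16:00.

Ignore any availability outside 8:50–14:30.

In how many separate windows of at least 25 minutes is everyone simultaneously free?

3

Aarav free within 08:30–17:00: 08:55–15:30, 15:55–16:40.
Aarav ∩ Gita: 08:55–11:15, 13:10–15:30, 15:55–16:40.
Aarav ∩ Gita ∩ Uma: 08:55–09:30, 10:40–11:15, 13:10–14:05, 14:50–15:30, 15:55–16:00.
Restricted to 08:50–14:30: 08:55–09:30, 10:40–11:15, 13:10–14:05.
Windows ≥ 25 min: 08:55–09:30, 10:40–11:15, 13:10–14:05.
That's 3 windows.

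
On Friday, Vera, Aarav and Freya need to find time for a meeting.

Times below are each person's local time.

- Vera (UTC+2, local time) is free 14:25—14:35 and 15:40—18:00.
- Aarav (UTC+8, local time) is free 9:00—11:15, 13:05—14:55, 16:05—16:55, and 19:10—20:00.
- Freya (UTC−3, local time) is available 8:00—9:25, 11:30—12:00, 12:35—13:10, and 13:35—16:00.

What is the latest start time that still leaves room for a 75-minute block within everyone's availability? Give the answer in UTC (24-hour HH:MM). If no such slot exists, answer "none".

Vera → UTC: 12:25–12:35, 13:40–16:00.
Aarav → UTC: 01:00–03:15, 05:05–06:55, 08:05–08:55, 11:10–12:00.
Freya → UTC: 11:00–12:25, 14:30–15:00, 15:35–16:10, 16:35–19:00.
Vera ∩ Aarav: (none).
Vera ∩ Aarav ∩ Freya: (none).
Windows ≥ 75 min: (none).

none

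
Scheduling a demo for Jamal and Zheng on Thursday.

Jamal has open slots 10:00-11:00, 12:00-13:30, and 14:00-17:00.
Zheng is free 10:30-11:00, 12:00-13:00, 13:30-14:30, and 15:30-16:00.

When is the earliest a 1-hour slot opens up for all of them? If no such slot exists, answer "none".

Jamal ∩ Zheng: 10:30–11:00, 12:00–13:00, 14:00–14:30, 15:30–16:00.
Windows ≥ 60 min: 12:00–13:00.
Earliest such window starts at 12:00.

12:00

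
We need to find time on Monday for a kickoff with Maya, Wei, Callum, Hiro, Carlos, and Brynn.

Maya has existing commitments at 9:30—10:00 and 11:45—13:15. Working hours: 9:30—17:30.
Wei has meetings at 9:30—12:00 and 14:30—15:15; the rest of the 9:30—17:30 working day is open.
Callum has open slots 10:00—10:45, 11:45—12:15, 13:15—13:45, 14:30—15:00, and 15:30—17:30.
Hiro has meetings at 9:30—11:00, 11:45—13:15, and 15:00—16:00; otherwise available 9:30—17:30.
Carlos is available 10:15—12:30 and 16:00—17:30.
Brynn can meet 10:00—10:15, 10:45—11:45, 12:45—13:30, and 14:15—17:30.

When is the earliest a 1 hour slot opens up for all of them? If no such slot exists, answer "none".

16:00

Maya free within 09:30–17:30: 10:00–11:45, 13:15–17:30.
Wei free within 09:30–17:30: 12:00–14:30, 15:15–17:30.
Hiro free within 09:30–17:30: 11:00–11:45, 13:15–15:00, 16:00–17:30.
Maya ∩ Wei: 13:15–14:30, 15:15–17:30.
Maya ∩ Wei ∩ Callum: 13:15–13:45, 15:30–17:30.
Maya ∩ Wei ∩ Callum ∩ Hiro: 13:15–13:45, 16:00–17:30.
Maya ∩ Wei ∩ Callum ∩ Hiro ∩ Carlos: 16:00–17:30.
Maya ∩ Wei ∩ Callum ∩ Hiro ∩ Carlos ∩ Brynn: 16:00–17:30.
Windows ≥ 60 min: 16:00–17:30.
Earliest such window starts at 16:00.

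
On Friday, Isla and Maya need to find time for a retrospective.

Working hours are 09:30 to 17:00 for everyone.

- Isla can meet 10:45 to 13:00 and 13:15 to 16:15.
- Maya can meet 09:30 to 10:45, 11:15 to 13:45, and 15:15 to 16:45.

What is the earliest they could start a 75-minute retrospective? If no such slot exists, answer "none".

11:15

Isla ∩ Maya: 11:15–13:00, 13:15–13:45, 15:15–16:15.
Windows ≥ 75 min: 11:15–13:00.
Earliest such window starts at 11:15.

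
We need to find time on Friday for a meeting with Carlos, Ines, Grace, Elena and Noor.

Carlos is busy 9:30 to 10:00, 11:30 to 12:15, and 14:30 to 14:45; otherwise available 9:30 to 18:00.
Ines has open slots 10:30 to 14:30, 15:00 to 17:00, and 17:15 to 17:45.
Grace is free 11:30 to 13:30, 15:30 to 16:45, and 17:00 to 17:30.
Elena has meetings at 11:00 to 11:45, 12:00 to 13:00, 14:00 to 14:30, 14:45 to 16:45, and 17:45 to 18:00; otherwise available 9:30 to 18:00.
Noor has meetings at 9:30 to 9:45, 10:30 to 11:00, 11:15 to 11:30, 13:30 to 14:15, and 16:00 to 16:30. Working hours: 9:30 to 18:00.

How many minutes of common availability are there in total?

Carlos free within 09:30–18:00: 10:00–11:30, 12:15–14:30, 14:45–18:00.
Elena free within 09:30–18:00: 09:30–11:00, 11:45–12:00, 13:00–14:00, 14:30–14:45, 16:45–17:45.
Noor free within 09:30–18:00: 09:45–10:30, 11:00–11:15, 11:30–13:30, 14:15–16:00, 16:30–18:00.
Carlos ∩ Ines: 10:30–11:30, 12:15–14:30, 15:00–17:00, 17:15–17:45.
Carlos ∩ Ines ∩ Grace: 12:15–13:30, 15:30–16:45, 17:15–17:30.
Carlos ∩ Ines ∩ Grace ∩ Elena: 13:00–13:30, 17:15–17:30.
Carlos ∩ Ines ∩ Grace ∩ Elena ∩ Noor: 13:00–13:30, 17:15–17:30.
Total common minutes: 30 + 15 = 45.

45 minutes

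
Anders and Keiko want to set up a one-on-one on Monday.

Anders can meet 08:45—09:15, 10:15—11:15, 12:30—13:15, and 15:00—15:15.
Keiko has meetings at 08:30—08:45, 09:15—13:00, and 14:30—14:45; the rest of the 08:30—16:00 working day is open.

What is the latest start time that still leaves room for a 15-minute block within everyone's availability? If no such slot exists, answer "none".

Keiko free within 08:30–16:00: 08:45–09:15, 13:00–14:30, 14:45–16:00.
Anders ∩ Keiko: 08:45–09:15, 13:00–13:15, 15:00–15:15.
Windows ≥ 15 min: 08:45–09:15, 13:00–13:15, 15:00–15:15.
Latest start in the last window 15:00–15:15 is 15:15 − 15 min = 15:00.

15:00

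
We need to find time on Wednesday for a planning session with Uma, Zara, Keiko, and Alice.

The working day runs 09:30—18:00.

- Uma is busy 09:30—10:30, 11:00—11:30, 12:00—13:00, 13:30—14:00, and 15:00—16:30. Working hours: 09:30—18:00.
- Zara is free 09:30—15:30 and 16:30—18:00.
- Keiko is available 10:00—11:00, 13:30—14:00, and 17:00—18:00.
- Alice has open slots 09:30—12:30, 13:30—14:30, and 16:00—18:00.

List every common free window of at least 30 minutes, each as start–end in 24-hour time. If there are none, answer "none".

10:30–11:00, 17:00–18:00

Uma free within 09:30–18:00: 10:30–11:00, 11:30–12:00, 13:00–13:30, 14:00–15:00, 16:30–18:00.
Uma ∩ Zara: 10:30–11:00, 11:30–12:00, 13:00–13:30, 14:00–15:00, 16:30–18:00.
Uma ∩ Zara ∩ Keiko: 10:30–11:00, 17:00–18:00.
Uma ∩ Zara ∩ Keiko ∩ Alice: 10:30–11:00, 17:00–18:00.
Windows ≥ 30 min: 10:30–11:00, 17:00–18:00.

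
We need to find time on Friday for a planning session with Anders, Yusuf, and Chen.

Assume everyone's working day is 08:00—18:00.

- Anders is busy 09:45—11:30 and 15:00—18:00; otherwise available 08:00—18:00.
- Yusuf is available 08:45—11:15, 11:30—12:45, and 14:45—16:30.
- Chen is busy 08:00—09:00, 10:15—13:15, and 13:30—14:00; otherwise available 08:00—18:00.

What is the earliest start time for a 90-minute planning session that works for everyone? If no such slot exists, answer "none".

none

Anders free within 08:00–18:00: 08:00–09:45, 11:30–15:00.
Chen free within 08:00–18:00: 09:00–10:15, 13:15–13:30, 14:00–18:00.
Anders ∩ Yusuf: 08:45–09:45, 11:30–12:45, 14:45–15:00.
Anders ∩ Yusuf ∩ Chen: 09:00–09:45, 14:45–15:00.
Windows ≥ 90 min: (none).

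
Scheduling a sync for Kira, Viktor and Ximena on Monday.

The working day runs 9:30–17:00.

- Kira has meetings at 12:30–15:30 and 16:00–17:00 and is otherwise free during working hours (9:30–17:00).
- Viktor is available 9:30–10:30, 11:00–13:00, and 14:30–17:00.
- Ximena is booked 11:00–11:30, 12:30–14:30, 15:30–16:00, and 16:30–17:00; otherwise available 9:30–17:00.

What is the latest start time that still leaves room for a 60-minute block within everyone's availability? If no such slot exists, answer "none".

11:30

Kira free within 09:30–17:00: 09:30–12:30, 15:30–16:00.
Ximena free within 09:30–17:00: 09:30–11:00, 11:30–12:30, 14:30–15:30, 16:00–16:30.
Kira ∩ Viktor: 09:30–10:30, 11:00–12:30, 15:30–16:00.
Kira ∩ Viktor ∩ Ximena: 09:30–10:30, 11:30–12:30.
Windows ≥ 60 min: 09:30–10:30, 11:30–12:30.
Latest start in the last window 11:30–12:30 is 12:30 − 60 min = 11:30.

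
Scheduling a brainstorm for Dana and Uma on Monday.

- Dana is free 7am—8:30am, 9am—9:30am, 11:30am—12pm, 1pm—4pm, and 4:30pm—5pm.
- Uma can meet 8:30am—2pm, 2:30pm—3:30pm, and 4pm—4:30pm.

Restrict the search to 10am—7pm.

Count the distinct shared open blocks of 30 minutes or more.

Dana ∩ Uma: 09:00–09:30, 11:30–12:00, 13:00–14:00, 14:30–15:30.
Restricted to 10:00–19:00: 11:30–12:00, 13:00–14:00, 14:30–15:30.
Windows ≥ 30 min: 11:30–12:00, 13:00–14:00, 14:30–15:30.
That's 3 windows.

3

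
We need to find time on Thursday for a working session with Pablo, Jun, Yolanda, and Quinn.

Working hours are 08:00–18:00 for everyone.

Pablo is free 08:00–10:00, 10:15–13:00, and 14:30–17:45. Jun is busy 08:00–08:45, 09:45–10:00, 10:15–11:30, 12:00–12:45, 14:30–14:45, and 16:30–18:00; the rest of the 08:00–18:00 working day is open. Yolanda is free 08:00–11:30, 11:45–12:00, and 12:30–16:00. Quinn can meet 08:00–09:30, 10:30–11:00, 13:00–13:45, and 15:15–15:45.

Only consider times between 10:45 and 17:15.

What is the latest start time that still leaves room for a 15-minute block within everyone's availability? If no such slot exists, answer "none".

15:30

Jun free within 08:00–18:00: 08:45–09:45, 10:00–10:15, 11:30–12:00, 12:45–14:30, 14:45–16:30.
Pablo ∩ Jun: 08:45–09:45, 11:30–12:00, 12:45–13:00, 14:45–16:30.
Pablo ∩ Jun ∩ Yolanda: 08:45–09:45, 11:45–12:00, 12:45–13:00, 14:45–16:00.
Pablo ∩ Jun ∩ Yolanda ∩ Quinn: 08:45–09:30, 15:15–15:45.
Restricted to 10:45–17:15: 15:15–15:45.
Windows ≥ 15 min: 15:15–15:45.
Latest start in the last window 15:15–15:45 is 15:45 − 15 min = 15:30.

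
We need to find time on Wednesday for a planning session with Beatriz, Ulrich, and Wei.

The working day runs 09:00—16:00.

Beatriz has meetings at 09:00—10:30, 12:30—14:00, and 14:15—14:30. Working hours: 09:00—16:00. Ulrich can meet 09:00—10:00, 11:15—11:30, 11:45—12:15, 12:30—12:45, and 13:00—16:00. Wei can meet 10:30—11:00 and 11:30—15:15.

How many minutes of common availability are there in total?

Beatriz free within 09:00–16:00: 10:30–12:30, 14:00–14:15, 14:30–16:00.
Beatriz ∩ Ulrich: 11:15–11:30, 11:45–12:15, 14:00–14:15, 14:30–16:00.
Beatriz ∩ Ulrich ∩ Wei: 11:45–12:15, 14:00–14:15, 14:30–15:15.
Total common minutes: 30 + 15 + 45 = 90.

90 minutes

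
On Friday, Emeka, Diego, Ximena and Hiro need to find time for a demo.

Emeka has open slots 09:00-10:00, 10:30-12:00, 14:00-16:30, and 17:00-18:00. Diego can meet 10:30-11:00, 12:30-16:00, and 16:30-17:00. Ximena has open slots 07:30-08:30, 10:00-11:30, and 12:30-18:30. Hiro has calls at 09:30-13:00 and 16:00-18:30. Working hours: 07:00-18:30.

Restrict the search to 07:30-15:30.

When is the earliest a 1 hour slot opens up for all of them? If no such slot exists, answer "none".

Hiro free within 07:00–18:30: 07:00–09:30, 13:00–16:00.
Emeka ∩ Diego: 10:30–11:00, 14:00–16:00.
Emeka ∩ Diego ∩ Ximena: 10:30–11:00, 14:00–16:00.
Emeka ∩ Diego ∩ Ximena ∩ Hiro: 14:00–16:00.
Restricted to 07:30–15:30: 14:00–15:30.
Windows ≥ 60 min: 14:00–15:30.
Earliest such window starts at 14:00.

14:00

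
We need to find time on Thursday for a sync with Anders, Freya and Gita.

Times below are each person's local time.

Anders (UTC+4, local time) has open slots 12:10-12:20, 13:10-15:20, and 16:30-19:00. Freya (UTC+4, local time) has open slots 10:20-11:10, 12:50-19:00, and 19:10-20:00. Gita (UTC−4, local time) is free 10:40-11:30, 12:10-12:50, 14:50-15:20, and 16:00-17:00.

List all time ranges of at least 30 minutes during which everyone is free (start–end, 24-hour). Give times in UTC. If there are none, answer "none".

none

Anders → UTC: 08:10–08:20, 09:10–11:20, 12:30–15:00.
Freya → UTC: 06:20–07:10, 08:50–15:00, 15:10–16:00.
Gita → UTC: 14:40–15:30, 16:10–16:50, 18:50–19:20, 20:00–21:00.
Anders ∩ Freya: 09:10–11:20, 12:30–15:00.
Anders ∩ Freya ∩ Gita: 14:40–15:00.
Windows ≥ 30 min: (none).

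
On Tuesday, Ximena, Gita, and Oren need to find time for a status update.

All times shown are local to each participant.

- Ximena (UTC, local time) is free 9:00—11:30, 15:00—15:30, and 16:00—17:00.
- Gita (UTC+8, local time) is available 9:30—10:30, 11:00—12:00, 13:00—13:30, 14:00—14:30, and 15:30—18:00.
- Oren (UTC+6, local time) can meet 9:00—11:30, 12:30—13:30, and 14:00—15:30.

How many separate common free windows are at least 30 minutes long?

Ximena → UTC: 09:00–11:30, 15:00–15:30, 16:00–17:00.
Gita → UTC: 01:30–02:30, 03:00–04:00, 05:00–05:30, 06:00–06:30, 07:30–10:00.
Oren → UTC: 03:00–05:30, 06:30–07:30, 08:00–09:30.
Ximena ∩ Gita: 09:00–10:00.
Ximena ∩ Gita ∩ Oren: 09:00–09:30.
Windows ≥ 30 min: 09:00–09:30.
That's 1 window.

1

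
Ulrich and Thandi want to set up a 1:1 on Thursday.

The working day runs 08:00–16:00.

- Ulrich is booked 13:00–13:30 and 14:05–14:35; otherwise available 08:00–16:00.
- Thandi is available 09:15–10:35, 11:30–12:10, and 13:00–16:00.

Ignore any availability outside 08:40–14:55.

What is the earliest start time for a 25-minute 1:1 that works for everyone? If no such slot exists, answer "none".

Ulrich free within 08:00–16:00: 08:00–13:00, 13:30–14:05, 14:35–16:00.
Ulrich ∩ Thandi: 09:15–10:35, 11:30–12:10, 13:30–14:05, 14:35–16:00.
Restricted to 08:40–14:55: 09:15–10:35, 11:30–12:10, 13:30–14:05, 14:35–14:55.
Windows ≥ 25 min: 09:15–10:35, 11:30–12:10, 13:30–14:05.
Earliest such window starts at 09:15.

09:15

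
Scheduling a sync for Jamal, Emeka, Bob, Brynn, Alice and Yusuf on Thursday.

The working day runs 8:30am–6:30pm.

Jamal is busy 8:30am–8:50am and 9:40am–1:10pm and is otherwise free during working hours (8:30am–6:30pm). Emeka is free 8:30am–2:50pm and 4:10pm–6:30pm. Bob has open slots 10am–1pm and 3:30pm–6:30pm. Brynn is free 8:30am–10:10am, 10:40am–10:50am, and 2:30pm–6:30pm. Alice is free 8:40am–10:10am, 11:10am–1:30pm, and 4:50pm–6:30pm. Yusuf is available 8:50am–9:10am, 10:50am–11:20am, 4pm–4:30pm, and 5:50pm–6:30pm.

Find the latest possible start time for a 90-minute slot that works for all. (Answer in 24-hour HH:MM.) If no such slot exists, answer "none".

Jamal free within 08:30–18:30: 08:50–09:40, 13:10–18:30.
Jamal ∩ Emeka: 08:50–09:40, 13:10–14:50, 16:10–18:30.
Jamal ∩ Emeka ∩ Bob: 16:10–18:30.
Jamal ∩ Emeka ∩ Bob ∩ Brynn: 16:10–18:30.
Jamal ∩ Emeka ∩ Bob ∩ Brynn ∩ Alice: 16:50–18:30.
Jamal ∩ Emeka ∩ Bob ∩ Brynn ∩ Alice ∩ Yusuf: 17:50–18:30.
Windows ≥ 90 min: (none).

none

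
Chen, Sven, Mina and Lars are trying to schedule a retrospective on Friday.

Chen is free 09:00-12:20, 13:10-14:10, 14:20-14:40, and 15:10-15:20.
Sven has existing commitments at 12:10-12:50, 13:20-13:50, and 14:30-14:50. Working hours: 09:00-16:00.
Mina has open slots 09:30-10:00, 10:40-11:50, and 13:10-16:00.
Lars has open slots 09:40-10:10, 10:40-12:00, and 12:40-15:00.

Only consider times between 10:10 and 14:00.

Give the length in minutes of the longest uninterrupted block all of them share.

Sven free within 09:00–16:00: 09:00–12:10, 12:50–13:20, 13:50–14:30, 14:50–16:00.
Chen ∩ Sven: 09:00–12:10, 13:10–13:20, 13:50–14:10, 14:20–14:30, 15:10–15:20.
Chen ∩ Sven ∩ Mina: 09:30–10:00, 10:40–11:50, 13:10–13:20, 13:50–14:10, 14:20–14:30, 15:10–15:20.
Chen ∩ Sven ∩ Mina ∩ Lars: 09:40–10:00, 10:40–11:50, 13:10–13:20, 13:50–14:10, 14:20–14:30.
Restricted to 10:10–14:00: 10:40–11:50, 13:10–13:20, 13:50–14:00.
Common window lengths: 70, 10, 10 min; longest is 70.

70 minutes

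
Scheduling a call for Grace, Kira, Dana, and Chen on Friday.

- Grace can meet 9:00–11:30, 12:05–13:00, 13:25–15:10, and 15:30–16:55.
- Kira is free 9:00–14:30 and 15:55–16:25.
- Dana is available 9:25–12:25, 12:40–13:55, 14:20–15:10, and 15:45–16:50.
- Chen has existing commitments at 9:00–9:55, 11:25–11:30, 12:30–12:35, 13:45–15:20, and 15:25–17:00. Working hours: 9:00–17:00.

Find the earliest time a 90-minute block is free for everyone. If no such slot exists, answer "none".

Chen free within 09:00–17:00: 09:55–11:25, 11:30–12:30, 12:35–13:45, 15:20–15:25.
Grace ∩ Kira: 09:00–11:30, 12:05–13:00, 13:25–14:30, 15:55–16:25.
Grace ∩ Kira ∩ Dana: 09:25–11:30, 12:05–12:25, 12:40–13:00, 13:25–13:55, 14:20–14:30, 15:55–16:25.
Grace ∩ Kira ∩ Dana ∩ Chen: 09:55–11:25, 12:05–12:25, 12:40–13:00, 13:25–13:45.
Windows ≥ 90 min: 09:55–11:25.
Earliest such window starts at 09:55.

09:55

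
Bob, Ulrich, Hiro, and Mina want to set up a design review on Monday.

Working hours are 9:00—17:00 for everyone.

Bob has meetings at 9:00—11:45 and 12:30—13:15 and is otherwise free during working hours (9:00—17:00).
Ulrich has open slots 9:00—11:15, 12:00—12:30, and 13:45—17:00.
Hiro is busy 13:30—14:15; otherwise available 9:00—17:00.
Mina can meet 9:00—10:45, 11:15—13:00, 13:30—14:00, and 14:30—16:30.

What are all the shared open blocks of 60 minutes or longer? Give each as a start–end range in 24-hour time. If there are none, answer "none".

14:30–16:30

Bob free within 09:00–17:00: 11:45–12:30, 13:15–17:00.
Hiro free within 09:00–17:00: 09:00–13:30, 14:15–17:00.
Bob ∩ Ulrich: 12:00–12:30, 13:45–17:00.
Bob ∩ Ulrich ∩ Hiro: 12:00–12:30, 14:15–17:00.
Bob ∩ Ulrich ∩ Hiro ∩ Mina: 12:00–12:30, 14:30–16:30.
Windows ≥ 60 min: 14:30–16:30.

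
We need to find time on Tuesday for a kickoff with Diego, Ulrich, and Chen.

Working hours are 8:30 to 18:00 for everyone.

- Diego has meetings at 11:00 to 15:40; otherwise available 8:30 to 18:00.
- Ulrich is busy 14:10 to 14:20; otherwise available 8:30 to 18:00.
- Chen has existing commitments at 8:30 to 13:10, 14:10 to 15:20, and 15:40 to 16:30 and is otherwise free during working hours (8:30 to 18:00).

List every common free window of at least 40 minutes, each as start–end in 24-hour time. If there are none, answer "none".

Diego free within 08:30–18:00: 08:30–11:00, 15:40–18:00.
Ulrich free within 08:30–18:00: 08:30–14:10, 14:20–18:00.
Chen free within 08:30–18:00: 13:10–14:10, 15:20–15:40, 16:30–18:00.
Diego ∩ Ulrich: 08:30–11:00, 15:40–18:00.
Diego ∩ Ulrich ∩ Chen: 16:30–18:00.
Windows ≥ 40 min: 16:30–18:00.

16:30–18:00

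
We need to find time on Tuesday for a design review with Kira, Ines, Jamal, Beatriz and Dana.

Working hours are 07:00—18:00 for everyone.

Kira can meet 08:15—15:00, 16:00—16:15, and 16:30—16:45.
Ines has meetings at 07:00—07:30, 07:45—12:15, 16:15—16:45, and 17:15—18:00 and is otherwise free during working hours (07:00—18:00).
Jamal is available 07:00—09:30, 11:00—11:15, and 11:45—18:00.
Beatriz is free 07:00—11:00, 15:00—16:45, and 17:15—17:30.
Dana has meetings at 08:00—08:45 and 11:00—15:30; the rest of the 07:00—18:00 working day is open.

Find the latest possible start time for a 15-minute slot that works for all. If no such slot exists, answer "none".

Ines free within 07:00–18:00: 07:30–07:45, 12:15–16:15, 16:45–17:15.
Dana free within 07:00–18:00: 07:00–08:00, 08:45–11:00, 15:30–18:00.
Kira ∩ Ines: 12:15–15:00, 16:00–16:15.
Kira ∩ Ines ∩ Jamal: 12:15–15:00, 16:00–16:15.
Kira ∩ Ines ∩ Jamal ∩ Beatriz: 16:00–16:15.
Kira ∩ Ines ∩ Jamal ∩ Beatriz ∩ Dana: 16:00–16:15.
Windows ≥ 15 min: 16:00–16:15.
Latest start in the last window 16:00–16:15 is 16:15 − 15 min = 16:00.

16:00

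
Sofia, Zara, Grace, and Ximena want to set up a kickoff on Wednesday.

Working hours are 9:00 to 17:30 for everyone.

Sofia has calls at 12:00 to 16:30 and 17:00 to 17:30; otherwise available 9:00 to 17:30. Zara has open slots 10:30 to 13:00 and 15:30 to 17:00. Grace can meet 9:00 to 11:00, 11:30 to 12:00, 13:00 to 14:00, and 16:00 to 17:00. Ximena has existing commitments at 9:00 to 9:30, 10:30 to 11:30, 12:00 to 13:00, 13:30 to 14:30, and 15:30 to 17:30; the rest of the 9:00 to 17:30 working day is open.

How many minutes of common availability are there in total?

30 minutes

Sofia free within 09:00–17:30: 09:00–12:00, 16:30–17:00.
Ximena free within 09:00–17:30: 09:30–10:30, 11:30–12:00, 13:00–13:30, 14:30–15:30.
Sofia ∩ Zara: 10:30–12:00, 16:30–17:00.
Sofia ∩ Zara ∩ Grace: 10:30–11:00, 11:30–12:00, 16:30–17:00.
Sofia ∩ Zara ∩ Grace ∩ Ximena: 11:30–12:00.
Total common minutes: 30.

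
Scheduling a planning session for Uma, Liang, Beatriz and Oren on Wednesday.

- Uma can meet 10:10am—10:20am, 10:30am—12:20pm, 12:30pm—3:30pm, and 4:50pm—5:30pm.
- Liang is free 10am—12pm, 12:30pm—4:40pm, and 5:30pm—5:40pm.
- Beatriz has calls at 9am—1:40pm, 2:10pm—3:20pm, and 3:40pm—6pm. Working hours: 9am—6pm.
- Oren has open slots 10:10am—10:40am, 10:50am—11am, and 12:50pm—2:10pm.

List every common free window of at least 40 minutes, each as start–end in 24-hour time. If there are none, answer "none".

none

Beatriz free within 09:00–18:00: 13:40–14:10, 15:20–15:40.
Uma ∩ Liang: 10:10–10:20, 10:30–12:00, 12:30–15:30.
Uma ∩ Liang ∩ Beatriz: 13:40–14:10, 15:20–15:30.
Uma ∩ Liang ∩ Beatriz ∩ Oren: 13:40–14:10.
Windows ≥ 40 min: (none).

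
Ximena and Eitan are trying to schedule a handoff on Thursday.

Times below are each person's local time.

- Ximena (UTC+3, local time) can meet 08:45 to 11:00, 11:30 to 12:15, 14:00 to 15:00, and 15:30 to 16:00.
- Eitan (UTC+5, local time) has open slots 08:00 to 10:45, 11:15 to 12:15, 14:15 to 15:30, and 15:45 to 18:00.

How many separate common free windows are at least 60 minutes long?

Ximena → UTC: 05:45–08:00, 08:30–09:15, 11:00–12:00, 12:30–13:00.
Eitan → UTC: 03:00–05:45, 06:15–07:15, 09:15–10:30, 10:45–13:00.
Ximena ∩ Eitan: 06:15–07:15, 11:00–12:00, 12:30–13:00.
Windows ≥ 60 min: 06:15–07:15, 11:00–12:00.
That's 2 windows.

2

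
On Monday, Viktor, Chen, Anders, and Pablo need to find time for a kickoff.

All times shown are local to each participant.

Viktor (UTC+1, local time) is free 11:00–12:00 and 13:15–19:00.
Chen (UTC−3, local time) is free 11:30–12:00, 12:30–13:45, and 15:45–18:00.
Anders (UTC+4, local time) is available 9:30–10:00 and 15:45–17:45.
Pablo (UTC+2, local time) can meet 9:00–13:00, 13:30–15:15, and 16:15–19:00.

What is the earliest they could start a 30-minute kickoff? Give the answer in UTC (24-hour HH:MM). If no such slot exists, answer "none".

none

Viktor → UTC: 10:00–11:00, 12:15–18:00.
Chen → UTC: 14:30–15:00, 15:30–16:45, 18:45–21:00.
Anders → UTC: 05:30–06:00, 11:45–13:45.
Pablo → UTC: 07:00–11:00, 11:30–13:15, 14:15–17:00.
Viktor ∩ Chen: 14:30–15:00, 15:30–16:45.
Viktor ∩ Chen ∩ Anders: (none).
Viktor ∩ Chen ∩ Anders ∩ Pablo: (none).
Windows ≥ 30 min: (none).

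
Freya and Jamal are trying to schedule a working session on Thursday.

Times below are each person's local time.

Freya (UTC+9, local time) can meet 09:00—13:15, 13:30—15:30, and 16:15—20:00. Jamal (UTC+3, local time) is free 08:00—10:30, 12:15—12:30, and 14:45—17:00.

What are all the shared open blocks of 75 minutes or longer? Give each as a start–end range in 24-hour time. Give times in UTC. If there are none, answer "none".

Freya → UTC: 00:00–04:15, 04:30–06:30, 07:15–11:00.
Jamal → UTC: 05:00–07:30, 09:15–09:30, 11:45–14:00.
Freya ∩ Jamal: 05:00–06:30, 07:15–07:30, 09:15–09:30.
Windows ≥ 75 min: 05:00–06:30.

05:00–06:30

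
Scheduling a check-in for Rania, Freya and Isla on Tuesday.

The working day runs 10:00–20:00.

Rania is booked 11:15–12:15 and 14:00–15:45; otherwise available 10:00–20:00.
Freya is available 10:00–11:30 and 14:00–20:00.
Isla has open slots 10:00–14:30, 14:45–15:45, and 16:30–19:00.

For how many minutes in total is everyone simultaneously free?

Rania free within 10:00–20:00: 10:00–11:15, 12:15–14:00, 15:45–20:00.
Rania ∩ Freya: 10:00–11:15, 15:45–20:00.
Rania ∩ Freya ∩ Isla: 10:00–11:15, 16:30–19:00.
Total common minutes: 75 + 150 = 225.

225 minutes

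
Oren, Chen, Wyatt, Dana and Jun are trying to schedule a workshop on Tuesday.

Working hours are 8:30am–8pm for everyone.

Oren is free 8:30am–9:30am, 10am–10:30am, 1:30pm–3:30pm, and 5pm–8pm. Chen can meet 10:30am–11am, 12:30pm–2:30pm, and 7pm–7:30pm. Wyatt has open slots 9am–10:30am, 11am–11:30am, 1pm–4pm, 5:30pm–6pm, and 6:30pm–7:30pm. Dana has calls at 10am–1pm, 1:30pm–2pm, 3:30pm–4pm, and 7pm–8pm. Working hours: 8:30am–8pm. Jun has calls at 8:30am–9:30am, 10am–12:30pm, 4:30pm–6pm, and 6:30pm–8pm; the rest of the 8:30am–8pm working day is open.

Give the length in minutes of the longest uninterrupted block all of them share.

Dana free within 08:30–20:00: 08:30–10:00, 13:00–13:30, 14:00–15:30, 16:00–19:00.
Jun free within 08:30–20:00: 09:30–10:00, 12:30–16:30, 18:00–18:30.
Oren ∩ Chen: 13:30–14:30, 19:00–19:30.
Oren ∩ Chen ∩ Wyatt: 13:30–14:30, 19:00–19:30.
Oren ∩ Chen ∩ Wyatt ∩ Dana: 14:00–14:30.
Oren ∩ Chen ∩ Wyatt ∩ Dana ∩ Jun: 14:00–14:30.
Single common window of 30 minutes.

30 minutes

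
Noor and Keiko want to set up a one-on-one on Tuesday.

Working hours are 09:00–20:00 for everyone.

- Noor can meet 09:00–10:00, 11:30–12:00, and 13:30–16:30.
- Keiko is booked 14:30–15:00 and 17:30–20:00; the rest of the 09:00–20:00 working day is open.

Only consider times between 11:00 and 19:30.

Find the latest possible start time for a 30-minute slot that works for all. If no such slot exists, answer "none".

16:00

Keiko free within 09:00–20:00: 09:00–14:30, 15:00–17:30.
Noor ∩ Keiko: 09:00–10:00, 11:30–12:00, 13:30–14:30, 15:00–16:30.
Restricted to 11:00–19:30: 11:30–12:00, 13:30–14:30, 15:00–16:30.
Windows ≥ 30 min: 11:30–12:00, 13:30–14:30, 15:00–16:30.
Latest start in the last window 15:00–16:30 is 16:30 − 30 min = 16:00.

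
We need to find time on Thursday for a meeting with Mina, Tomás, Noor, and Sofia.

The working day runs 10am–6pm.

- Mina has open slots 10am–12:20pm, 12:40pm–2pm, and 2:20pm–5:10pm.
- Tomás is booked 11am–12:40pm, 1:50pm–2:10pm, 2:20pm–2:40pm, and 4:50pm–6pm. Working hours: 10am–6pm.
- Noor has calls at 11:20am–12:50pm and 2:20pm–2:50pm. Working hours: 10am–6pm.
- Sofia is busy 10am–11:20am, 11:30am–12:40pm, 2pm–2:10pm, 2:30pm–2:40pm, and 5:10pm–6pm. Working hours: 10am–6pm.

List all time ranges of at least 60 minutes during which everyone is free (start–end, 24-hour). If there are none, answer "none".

Tomás free within 10:00–18:00: 10:00–11:00, 12:40–13:50, 14:10–14:20, 14:40–16:50.
Noor free within 10:00–18:00: 10:00–11:20, 12:50–14:20, 14:50–18:00.
Sofia free within 10:00–18:00: 11:20–11:30, 12:40–14:00, 14:10–14:30, 14:40–17:10.
Mina ∩ Tomás: 10:00–11:00, 12:40–13:50, 14:40–16:50.
Mina ∩ Tomás ∩ Noor: 10:00–11:00, 12:50–13:50, 14:50–16:50.
Mina ∩ Tomás ∩ Noor ∩ Sofia: 12:50–13:50, 14:50–16:50.
Windows ≥ 60 min: 12:50–13:50, 14:50–16:50.

12:50–13:50, 14:50–16:50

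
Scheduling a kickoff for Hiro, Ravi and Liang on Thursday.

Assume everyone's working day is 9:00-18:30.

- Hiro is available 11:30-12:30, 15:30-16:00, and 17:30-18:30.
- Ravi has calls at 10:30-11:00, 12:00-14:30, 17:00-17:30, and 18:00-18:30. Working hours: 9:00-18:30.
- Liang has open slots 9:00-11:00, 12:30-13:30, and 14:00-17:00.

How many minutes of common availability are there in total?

30 minutes

Ravi free within 09:00–18:30: 09:00–10:30, 11:00–12:00, 14:30–17:00, 17:30–18:00.
Hiro ∩ Ravi: 11:30–12:00, 15:30–16:00, 17:30–18:00.
Hiro ∩ Ravi ∩ Liang: 15:30–16:00.
Total common minutes: 30.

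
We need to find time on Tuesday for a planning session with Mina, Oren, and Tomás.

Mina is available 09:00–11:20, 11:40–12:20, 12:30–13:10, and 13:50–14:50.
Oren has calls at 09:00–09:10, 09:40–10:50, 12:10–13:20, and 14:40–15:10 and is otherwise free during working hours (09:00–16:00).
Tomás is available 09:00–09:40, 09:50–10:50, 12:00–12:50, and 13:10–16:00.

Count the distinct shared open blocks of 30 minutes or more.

2

Oren free within 09:00–16:00: 09:10–09:40, 10:50–12:10, 13:20–14:40, 15:10–16:00.
Mina ∩ Oren: 09:10–09:40, 10:50–11:20, 11:40–12:10, 13:50–14:40.
Mina ∩ Oren ∩ Tomás: 09:10–09:40, 12:00–12:10, 13:50–14:40.
Windows ≥ 30 min: 09:10–09:40, 13:50–14:40.
That's 2 windows.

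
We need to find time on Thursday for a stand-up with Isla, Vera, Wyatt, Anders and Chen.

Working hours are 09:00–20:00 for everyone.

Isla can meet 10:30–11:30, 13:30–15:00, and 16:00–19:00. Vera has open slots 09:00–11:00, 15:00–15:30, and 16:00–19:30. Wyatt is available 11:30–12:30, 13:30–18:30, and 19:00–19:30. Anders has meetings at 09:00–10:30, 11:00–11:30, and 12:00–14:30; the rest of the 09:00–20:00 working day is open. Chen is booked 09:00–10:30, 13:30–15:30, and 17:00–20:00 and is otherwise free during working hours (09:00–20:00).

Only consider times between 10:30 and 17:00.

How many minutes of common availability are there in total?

Anders free within 09:00–20:00: 10:30–11:00, 11:30–12:00, 14:30–20:00.
Chen free within 09:00–20:00: 10:30–13:30, 15:30–17:00.
Isla ∩ Vera: 10:30–11:00, 16:00–19:00.
Isla ∩ Vera ∩ Wyatt: 16:00–18:30.
Isla ∩ Vera ∩ Wyatt ∩ Anders: 16:00–18:30.
Isla ∩ Vera ∩ Wyatt ∩ Anders ∩ Chen: 16:00–17:00.
Restricted to 10:30–17:00: 16:00–17:00.
Total common minutes: 60.

60 minutes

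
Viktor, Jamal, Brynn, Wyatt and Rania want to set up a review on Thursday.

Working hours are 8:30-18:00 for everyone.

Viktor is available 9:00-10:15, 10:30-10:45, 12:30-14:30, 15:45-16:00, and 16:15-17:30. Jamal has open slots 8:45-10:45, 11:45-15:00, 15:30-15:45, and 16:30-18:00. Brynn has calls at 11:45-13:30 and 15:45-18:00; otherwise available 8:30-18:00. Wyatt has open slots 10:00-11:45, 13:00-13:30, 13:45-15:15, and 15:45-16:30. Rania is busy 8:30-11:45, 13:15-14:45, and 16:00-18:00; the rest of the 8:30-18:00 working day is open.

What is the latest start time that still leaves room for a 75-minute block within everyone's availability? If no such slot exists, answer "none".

none

Brynn free within 08:30–18:00: 08:30–11:45, 13:30–15:45.
Rania free within 08:30–18:00: 11:45–13:15, 14:45–16:00.
Viktor ∩ Jamal: 09:00–10:15, 10:30–10:45, 12:30–14:30, 16:30–17:30.
Viktor ∩ Jamal ∩ Brynn: 09:00–10:15, 10:30–10:45, 13:30–14:30.
Viktor ∩ Jamal ∩ Brynn ∩ Wyatt: 10:00–10:15, 10:30–10:45, 13:45–14:30.
Viktor ∩ Jamal ∩ Brynn ∩ Wyatt ∩ Rania: (none).
Windows ≥ 75 min: (none).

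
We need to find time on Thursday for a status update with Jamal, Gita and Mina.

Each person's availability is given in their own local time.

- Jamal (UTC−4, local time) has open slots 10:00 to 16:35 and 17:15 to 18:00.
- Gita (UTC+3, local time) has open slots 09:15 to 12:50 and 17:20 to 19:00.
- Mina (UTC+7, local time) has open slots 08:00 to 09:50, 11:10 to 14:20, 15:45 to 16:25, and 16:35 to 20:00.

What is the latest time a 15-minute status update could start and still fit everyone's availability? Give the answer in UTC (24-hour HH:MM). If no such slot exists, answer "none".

none

Jamal → UTC: 14:00–20:35, 21:15–22:00.
Gita → UTC: 06:15–09:50, 14:20–16:00.
Mina → UTC: 01:00–02:50, 04:10–07:20, 08:45–09:25, 09:35–13:00.
Jamal ∩ Gita: 14:20–16:00.
Jamal ∩ Gita ∩ Mina: (none).
Windows ≥ 15 min: (none).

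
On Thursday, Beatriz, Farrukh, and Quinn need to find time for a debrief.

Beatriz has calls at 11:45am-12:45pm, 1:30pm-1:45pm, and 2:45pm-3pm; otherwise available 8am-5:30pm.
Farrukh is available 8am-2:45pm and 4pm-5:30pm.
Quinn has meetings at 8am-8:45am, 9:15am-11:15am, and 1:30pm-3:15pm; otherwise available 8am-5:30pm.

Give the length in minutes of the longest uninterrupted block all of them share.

Beatriz free within 08:00–17:30: 08:00–11:45, 12:45–13:30, 13:45–14:45, 15:00–17:30.
Quinn free within 08:00–17:30: 08:45–09:15, 11:15–13:30, 15:15–17:30.
Beatriz ∩ Farrukh: 08:00–11:45, 12:45–13:30, 13:45–14:45, 16:00–17:30.
Beatriz ∩ Farrukh ∩ Quinn: 08:45–09:15, 11:15–11:45, 12:45–13:30, 16:00–17:30.
Common window lengths: 30, 30, 45, 90 min; longest is 90.

90 minutes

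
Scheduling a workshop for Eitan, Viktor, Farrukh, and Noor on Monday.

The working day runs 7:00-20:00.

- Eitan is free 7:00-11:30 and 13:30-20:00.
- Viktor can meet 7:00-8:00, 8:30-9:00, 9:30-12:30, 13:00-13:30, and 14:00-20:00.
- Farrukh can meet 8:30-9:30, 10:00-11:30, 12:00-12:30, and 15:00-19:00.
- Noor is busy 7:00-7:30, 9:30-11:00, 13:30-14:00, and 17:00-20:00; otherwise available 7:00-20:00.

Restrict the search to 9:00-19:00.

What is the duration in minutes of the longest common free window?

Noor free within 07:00–20:00: 07:30–09:30, 11:00–13:30, 14:00–17:00.
Eitan ∩ Viktor: 07:00–08:00, 08:30–09:00, 09:30–11:30, 14:00–20:00.
Eitan ∩ Viktor ∩ Farrukh: 08:30–09:00, 10:00–11:30, 15:00–19:00.
Eitan ∩ Viktor ∩ Farrukh ∩ Noor: 08:30–09:00, 11:00–11:30, 15:00–17:00.
Restricted to 09:00–19:00: 11:00–11:30, 15:00–17:00.
Common window lengths: 30, 120 min; longest is 120.

120 minutes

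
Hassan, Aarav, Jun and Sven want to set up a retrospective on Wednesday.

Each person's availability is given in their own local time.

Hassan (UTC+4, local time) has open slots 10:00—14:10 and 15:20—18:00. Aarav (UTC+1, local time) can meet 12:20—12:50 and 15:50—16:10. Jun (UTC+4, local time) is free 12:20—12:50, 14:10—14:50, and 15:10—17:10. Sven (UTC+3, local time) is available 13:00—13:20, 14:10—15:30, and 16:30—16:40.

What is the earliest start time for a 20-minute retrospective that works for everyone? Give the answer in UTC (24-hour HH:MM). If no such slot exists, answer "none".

11:20

Hassan → UTC: 06:00–10:10, 11:20–14:00.
Aarav → UTC: 11:20–11:50, 14:50–15:10.
Jun → UTC: 08:20–08:50, 10:10–10:50, 11:10–13:10.
Sven → UTC: 10:00–10:20, 11:10–12:30, 13:30–13:40.
Hassan ∩ Aarav: 11:20–11:50.
Hassan ∩ Aarav ∩ Jun: 11:20–11:50.
Hassan ∩ Aarav ∩ Jun ∩ Sven: 11:20–11:50.
Windows ≥ 20 min: 11:20–11:50.
Earliest such window starts at 11:20.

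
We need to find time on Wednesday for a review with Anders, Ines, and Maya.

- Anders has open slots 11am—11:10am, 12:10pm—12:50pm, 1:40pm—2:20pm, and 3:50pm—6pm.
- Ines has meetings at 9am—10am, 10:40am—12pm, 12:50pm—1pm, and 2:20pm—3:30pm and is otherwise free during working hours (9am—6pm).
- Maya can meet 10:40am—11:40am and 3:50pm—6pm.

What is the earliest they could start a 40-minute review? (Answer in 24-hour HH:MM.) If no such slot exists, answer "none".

15:50

Ines free within 09:00–18:00: 10:00–10:40, 12:00–12:50, 13:00–14:20, 15:30–18:00.
Anders ∩ Ines: 12:10–12:50, 13:40–14:20, 15:50–18:00.
Anders ∩ Ines ∩ Maya: 15:50–18:00.
Windows ≥ 40 min: 15:50–18:00.
Earliest such window starts at 15:50.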